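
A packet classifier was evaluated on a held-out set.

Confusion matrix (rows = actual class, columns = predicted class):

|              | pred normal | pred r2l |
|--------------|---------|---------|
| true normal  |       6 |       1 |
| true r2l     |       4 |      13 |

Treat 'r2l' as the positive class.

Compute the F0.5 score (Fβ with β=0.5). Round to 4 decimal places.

0.8904

Fβ = (1+β²)·TP / ((1+β²)·TP + β²·FN + FP), with β²=1/4
= 1.25·13 / (1.25·13 + 0.25·4 + 1) = 0.8904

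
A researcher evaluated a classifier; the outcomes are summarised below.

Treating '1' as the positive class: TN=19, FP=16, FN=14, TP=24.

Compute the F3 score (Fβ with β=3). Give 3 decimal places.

0.628

Fβ = (1+β²)·TP / ((1+β²)·TP + β²·FN + FP), with β²=9
= 10·24 / (10·24 + 9·14 + 16) = 0.628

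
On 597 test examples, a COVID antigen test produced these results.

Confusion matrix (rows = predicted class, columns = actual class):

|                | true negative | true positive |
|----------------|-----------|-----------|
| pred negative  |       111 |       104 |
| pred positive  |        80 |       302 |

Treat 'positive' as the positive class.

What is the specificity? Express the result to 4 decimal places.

Specificity = TN/(TN+FP) = 111/(111+80) = 0.5812

0.5812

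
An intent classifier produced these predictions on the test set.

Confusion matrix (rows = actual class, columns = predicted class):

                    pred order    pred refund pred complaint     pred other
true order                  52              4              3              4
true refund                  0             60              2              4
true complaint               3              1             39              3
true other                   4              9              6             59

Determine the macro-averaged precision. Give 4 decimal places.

Per-class precision (TP/(TP+FP)):
  order: TP=52, FP=0+3+4=7 → 52/59 = 0.88136
  refund: TP=60, FP=4+1+9=14 → 60/74 = 0.81081
  complaint: TP=39, FP=3+2+6=11 → 39/50 = 0.78000
  other: TP=59, FP=4+4+3=11 → 59/70 = 0.84286
Macro-precision = mean = (0.88136 + 0.81081 + 0.78000 + 0.84286) / 4 = 0.8288

0.8288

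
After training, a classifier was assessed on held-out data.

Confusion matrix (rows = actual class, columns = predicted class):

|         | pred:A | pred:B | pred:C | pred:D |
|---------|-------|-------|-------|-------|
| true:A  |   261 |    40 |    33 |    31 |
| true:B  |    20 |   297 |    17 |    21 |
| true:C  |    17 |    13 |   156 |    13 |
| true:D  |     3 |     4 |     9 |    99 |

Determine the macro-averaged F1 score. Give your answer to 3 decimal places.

0.771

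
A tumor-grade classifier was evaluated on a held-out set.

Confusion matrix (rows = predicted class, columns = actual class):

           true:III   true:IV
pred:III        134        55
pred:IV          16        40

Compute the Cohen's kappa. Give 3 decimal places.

0.340

Observed agreement pₒ = trace/N = 174/245 = 0.7102
Expected agreement pₑ = Σ (rowᵢ·colᵢ)/N² = (150·189 + 95·56)/245² = 0.5609
κ = (pₒ − pₑ)/(1 − pₑ) = (0.7102 − 0.5609)/(1 − 0.5609) = 0.340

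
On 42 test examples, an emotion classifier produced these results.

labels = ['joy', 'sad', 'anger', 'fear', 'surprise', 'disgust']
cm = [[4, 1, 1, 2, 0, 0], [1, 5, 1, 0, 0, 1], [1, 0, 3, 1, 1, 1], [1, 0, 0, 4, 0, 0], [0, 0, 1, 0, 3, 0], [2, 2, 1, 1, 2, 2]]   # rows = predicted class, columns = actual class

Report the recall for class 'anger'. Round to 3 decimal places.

Take TP from the diagonal, FP from the rest of the 'anger' prediction marginal, FN from the rest of the 'anger' actual marginal.
recall = TP/(TP+FN).
anger: TP=3, FN=1+1+0+1+1=4 → 3/7 = 0.4286

0.429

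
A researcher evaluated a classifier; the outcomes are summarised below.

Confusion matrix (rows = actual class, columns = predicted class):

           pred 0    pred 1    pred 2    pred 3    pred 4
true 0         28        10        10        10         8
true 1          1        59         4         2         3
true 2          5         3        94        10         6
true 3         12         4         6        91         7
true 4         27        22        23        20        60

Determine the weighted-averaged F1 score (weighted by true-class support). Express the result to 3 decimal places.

0.621

Per-class F1 score (2·TP/(2·TP+FP+FN)):
  0: TP=28, FP=1+5+12+27=45, FN=10+10+10+8=38 → 56/139 = 0.4029
  1: TP=59, FP=10+3+4+22=39, FN=1+4+2+3=10 → 118/167 = 0.7066
  2: TP=94, FP=10+4+6+23=43, FN=5+3+10+6=24 → 188/255 = 0.7373
  3: TP=91, FP=10+2+10+20=42, FN=12+4+6+7=29 → 182/253 = 0.7194
  4: TP=60, FP=8+3+6+7=24, FN=27+22+23+20=92 → 120/236 = 0.5085
Weighted-F1 score = Σ (supportᵢ/N)·F1 scoreᵢ with N=525: (66/525)·0.4029 + (69/525)·0.7066 + (118/525)·0.7373 + (120/525)·0.7194 + (152/525)·0.5085 = 0.621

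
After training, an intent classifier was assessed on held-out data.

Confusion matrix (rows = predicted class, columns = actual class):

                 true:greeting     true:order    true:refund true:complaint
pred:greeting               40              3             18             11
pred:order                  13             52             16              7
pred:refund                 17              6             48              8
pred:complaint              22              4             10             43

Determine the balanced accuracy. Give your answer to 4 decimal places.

0.5949

Balanced accuracy = mean of per-class recall.
  greeting: recall = 40/92 = 0.43478
  order: recall = 52/65 = 0.80000
  refund: recall = 48/92 = 0.52174
  complaint: recall = 43/69 = 0.62319
Mean = (0.43478 + 0.80000 + 0.52174 + 0.62319) / 4 = 0.5949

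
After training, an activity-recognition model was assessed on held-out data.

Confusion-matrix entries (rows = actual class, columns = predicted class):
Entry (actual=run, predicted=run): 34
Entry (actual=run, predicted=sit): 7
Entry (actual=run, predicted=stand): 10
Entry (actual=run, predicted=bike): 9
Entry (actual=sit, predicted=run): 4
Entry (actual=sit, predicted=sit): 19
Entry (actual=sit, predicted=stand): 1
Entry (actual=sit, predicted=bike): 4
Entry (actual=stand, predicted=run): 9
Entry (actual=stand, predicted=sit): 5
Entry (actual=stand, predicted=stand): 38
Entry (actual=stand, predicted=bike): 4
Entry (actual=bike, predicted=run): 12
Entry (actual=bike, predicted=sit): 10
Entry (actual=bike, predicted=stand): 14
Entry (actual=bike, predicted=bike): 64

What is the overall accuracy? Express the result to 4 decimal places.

Accuracy = trace / total = (34+19+38+64=155) / 244 = 155/244 = 0.6352

0.6352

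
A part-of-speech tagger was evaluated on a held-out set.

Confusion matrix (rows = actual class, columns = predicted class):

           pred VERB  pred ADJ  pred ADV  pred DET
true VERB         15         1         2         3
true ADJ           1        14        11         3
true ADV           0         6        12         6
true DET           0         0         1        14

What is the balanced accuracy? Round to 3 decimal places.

0.658

Balanced accuracy = mean of per-class recall.
  VERB: recall = 15/21 = 0.7143
  ADJ: recall = 14/29 = 0.4828
  ADV: recall = 12/24 = 0.5000
  DET: recall = 14/15 = 0.9333
Mean = (0.7143 + 0.4828 + 0.5000 + 0.9333) / 4 = 0.658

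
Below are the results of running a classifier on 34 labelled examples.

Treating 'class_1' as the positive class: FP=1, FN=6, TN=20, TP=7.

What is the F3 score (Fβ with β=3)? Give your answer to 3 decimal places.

0.560

Fβ = (1+β²)·TP / ((1+β²)·TP + β²·FN + FP), with β²=9
= 10·7 / (10·7 + 9·6 + 1) = 0.560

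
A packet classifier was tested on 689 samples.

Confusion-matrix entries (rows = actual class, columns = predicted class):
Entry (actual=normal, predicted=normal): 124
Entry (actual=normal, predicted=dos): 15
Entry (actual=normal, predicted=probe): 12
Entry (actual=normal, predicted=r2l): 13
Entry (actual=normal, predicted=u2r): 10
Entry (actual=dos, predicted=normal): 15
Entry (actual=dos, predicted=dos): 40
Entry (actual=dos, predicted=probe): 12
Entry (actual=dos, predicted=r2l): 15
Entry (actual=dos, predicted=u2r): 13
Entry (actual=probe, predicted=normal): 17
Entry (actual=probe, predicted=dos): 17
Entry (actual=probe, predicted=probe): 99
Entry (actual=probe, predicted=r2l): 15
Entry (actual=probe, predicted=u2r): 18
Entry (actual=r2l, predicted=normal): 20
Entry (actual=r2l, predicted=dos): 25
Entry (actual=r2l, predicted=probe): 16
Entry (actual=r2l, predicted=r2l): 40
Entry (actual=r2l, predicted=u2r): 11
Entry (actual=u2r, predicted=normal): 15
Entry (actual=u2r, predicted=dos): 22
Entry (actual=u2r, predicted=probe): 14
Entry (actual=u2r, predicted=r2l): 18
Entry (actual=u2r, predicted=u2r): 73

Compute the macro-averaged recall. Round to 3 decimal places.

0.520

Per-class recall (TP/(TP+FN)):
  normal: TP=124, FN=15+12+13+10=50 → 124/174 = 0.7126
  dos: TP=40, FN=15+12+15+13=55 → 40/95 = 0.4211
  probe: TP=99, FN=17+17+15+18=67 → 99/166 = 0.5964
  r2l: TP=40, FN=20+25+16+11=72 → 40/112 = 0.3571
  u2r: TP=73, FN=15+22+14+18=69 → 73/142 = 0.5141
Macro-recall = mean = (0.7126 + 0.4211 + 0.5964 + 0.3571 + 0.5141) / 5 = 0.520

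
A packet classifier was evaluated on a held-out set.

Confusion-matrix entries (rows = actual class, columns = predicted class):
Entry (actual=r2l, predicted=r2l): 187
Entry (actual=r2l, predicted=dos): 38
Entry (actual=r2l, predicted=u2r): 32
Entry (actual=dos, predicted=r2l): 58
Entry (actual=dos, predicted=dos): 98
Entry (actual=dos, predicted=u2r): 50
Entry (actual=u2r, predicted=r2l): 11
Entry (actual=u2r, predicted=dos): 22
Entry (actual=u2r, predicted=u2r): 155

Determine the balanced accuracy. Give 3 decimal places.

Balanced accuracy = mean of per-class recall.
  r2l: recall = 187/257 = 0.7276
  dos: recall = 98/206 = 0.4757
  u2r: recall = 155/188 = 0.8245
Mean = (0.7276 + 0.4757 + 0.8245) / 3 = 0.676

0.676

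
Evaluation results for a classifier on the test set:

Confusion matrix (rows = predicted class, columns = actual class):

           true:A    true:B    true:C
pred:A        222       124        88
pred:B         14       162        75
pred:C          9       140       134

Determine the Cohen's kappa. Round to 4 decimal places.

Observed agreement pₒ = trace/N = 518/968 = 0.53512
Expected agreement pₑ = Σ (rowᵢ·colᵢ)/N² = (245·434 + 426·251 + 297·283)/968² = 0.31729
κ = (pₒ − pₑ)/(1 − pₑ) = (0.53512 − 0.31729)/(1 − 0.31729) = 0.3191

0.3191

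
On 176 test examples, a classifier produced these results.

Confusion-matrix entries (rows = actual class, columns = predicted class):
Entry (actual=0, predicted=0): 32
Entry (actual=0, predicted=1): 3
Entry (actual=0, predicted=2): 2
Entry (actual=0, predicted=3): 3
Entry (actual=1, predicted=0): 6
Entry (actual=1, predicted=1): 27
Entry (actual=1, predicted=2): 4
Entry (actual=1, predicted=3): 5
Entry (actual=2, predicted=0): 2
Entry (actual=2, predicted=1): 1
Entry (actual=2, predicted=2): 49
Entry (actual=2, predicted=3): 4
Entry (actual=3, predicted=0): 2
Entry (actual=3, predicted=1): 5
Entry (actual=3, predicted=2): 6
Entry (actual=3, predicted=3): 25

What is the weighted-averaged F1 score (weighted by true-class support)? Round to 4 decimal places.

Per-class F1 score (2·TP/(2·TP+FP+FN)):
  0: TP=32, FP=6+2+2=10, FN=3+2+3=8 → 64/82 = 0.78049
  1: TP=27, FP=3+1+5=9, FN=6+4+5=15 → 54/78 = 0.69231
  2: TP=49, FP=2+4+6=12, FN=2+1+4=7 → 98/117 = 0.83761
  3: TP=25, FP=3+5+4=12, FN=2+5+6=13 → 50/75 = 0.66667
Weighted-F1 score = Σ (supportᵢ/N)·F1 scoreᵢ with N=176: (40/176)·0.78049 + (42/176)·0.69231 + (56/176)·0.83761 + (38/176)·0.66667 = 0.7530

0.7530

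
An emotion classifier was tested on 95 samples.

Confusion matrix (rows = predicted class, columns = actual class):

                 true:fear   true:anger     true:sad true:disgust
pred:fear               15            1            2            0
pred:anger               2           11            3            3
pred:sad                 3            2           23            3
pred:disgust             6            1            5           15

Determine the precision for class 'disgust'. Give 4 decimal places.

0.5556

Take TP from the diagonal, FP from the rest of the 'disgust' prediction marginal, FN from the rest of the 'disgust' actual marginal.
precision = TP/(TP+FP).
disgust: TP=15, FP=6+1+5=12 → 15/27 = 0.55556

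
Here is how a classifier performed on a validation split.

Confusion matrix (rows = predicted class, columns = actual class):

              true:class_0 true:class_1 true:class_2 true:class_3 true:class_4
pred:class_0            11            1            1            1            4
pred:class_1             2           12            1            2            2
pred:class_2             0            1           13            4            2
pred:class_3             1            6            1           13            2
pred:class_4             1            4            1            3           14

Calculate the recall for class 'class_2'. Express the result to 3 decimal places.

0.765

Take TP from the diagonal, FP from the rest of the 'class_2' prediction marginal, FN from the rest of the 'class_2' actual marginal.
recall = TP/(TP+FN).
class_2: TP=13, FN=1+1+1+1=4 → 13/17 = 0.7647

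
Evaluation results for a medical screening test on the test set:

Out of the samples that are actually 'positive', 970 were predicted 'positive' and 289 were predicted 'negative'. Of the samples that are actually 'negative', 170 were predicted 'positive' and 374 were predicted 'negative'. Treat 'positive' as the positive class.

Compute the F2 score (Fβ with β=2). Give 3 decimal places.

0.785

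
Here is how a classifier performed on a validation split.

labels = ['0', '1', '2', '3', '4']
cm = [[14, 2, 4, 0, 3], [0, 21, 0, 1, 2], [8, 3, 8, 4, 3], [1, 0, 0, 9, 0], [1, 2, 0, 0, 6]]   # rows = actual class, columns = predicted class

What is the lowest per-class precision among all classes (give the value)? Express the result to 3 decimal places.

0.429

Per-class precision (TP/(TP+FP)):
  0: TP=14, FP=0+8+1+1=10 → 14/24 = 0.5833
  1: TP=21, FP=2+3+0+2=7 → 21/28 = 0.7500
  2: TP=8, FP=4+0+0+0=4 → 8/12 = 0.6667
  3: TP=9, FP=0+1+4+0=5 → 9/14 = 0.6429
  4: TP=6, FP=3+2+3+0=8 → 6/14 = 0.4286
Lowest is class '4' with precision = 0.429.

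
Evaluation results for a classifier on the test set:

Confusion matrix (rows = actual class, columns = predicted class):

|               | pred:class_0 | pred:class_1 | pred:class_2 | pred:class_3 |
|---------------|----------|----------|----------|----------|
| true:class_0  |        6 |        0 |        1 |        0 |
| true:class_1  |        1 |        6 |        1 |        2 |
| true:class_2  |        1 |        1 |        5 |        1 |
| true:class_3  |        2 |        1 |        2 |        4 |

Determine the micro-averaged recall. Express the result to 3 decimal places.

Micro-averaging pools counts across classes: ΣTP=21, ΣFP=13, ΣFN=13.
Micro-recall = TP/(TP+FN) on pooled counts = 0.618 (equals overall accuracy in single-label multiclass).

0.618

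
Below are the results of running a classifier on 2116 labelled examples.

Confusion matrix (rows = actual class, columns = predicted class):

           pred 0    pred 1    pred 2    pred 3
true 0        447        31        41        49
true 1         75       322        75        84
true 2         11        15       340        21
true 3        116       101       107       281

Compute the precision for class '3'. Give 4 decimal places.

0.6460

Treat '3' as positive and all other classes as negative.
precision = TP/(TP+FP).
3: TP=281, FP=49+84+21=154 → 281/435 = 0.64598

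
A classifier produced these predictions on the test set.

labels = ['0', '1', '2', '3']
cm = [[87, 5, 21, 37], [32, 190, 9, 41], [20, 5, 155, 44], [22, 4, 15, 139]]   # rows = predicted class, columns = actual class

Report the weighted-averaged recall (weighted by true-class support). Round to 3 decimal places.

0.691

Per-class recall (TP/(TP+FN)):
  0: TP=87, FN=32+20+22=74 → 87/161 = 0.5404
  1: TP=190, FN=5+5+4=14 → 190/204 = 0.9314
  2: TP=155, FN=21+9+15=45 → 155/200 = 0.7750
  3: TP=139, FN=37+41+44=122 → 139/261 = 0.5326
Weighted-recall = Σ (supportᵢ/N)·recallᵢ with N=826: (161/826)·0.5404 + (204/826)·0.9314 + (200/826)·0.7750 + (261/826)·0.5326 = 0.691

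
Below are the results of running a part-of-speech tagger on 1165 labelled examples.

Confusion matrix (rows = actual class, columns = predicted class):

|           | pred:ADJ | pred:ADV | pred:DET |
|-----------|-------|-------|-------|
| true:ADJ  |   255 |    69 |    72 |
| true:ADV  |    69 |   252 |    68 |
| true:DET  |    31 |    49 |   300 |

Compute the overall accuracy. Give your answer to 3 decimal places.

0.693

Accuracy = trace / total = (255+252+300=807) / 1165 = 807/1165 = 0.693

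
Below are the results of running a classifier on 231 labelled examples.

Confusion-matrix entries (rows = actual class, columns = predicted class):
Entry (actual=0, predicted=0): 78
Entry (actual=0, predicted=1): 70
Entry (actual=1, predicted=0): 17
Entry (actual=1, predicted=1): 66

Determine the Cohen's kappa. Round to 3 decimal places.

Observed agreement pₒ = trace/N = 144/231 = 0.6234
Expected agreement pₑ = Σ (rowᵢ·colᵢ)/N² = (148·95 + 83·136)/231² = 0.4750
κ = (pₒ − pₑ)/(1 − pₑ) = (0.6234 − 0.4750)/(1 − 0.4750) = 0.283

0.283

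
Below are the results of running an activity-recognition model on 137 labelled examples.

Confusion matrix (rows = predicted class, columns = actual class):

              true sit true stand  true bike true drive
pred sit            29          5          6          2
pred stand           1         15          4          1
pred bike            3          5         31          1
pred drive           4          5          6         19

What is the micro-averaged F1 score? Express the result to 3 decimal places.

0.686

Micro-averaging pools counts across classes: ΣTP=94, ΣFP=43, ΣFN=43.
Micro-F1 score = 2·TP/(2·TP+FP+FN) on pooled counts = 0.686 (equals overall accuracy in single-label multiclass).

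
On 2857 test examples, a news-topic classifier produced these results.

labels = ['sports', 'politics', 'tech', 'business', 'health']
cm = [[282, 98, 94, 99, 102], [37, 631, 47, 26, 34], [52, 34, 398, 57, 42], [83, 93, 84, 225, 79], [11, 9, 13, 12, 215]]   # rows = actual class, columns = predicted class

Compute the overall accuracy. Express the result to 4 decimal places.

0.6129

Accuracy = trace / total = (282+631+398+225+215=1751) / 2857 = 1751/2857 = 0.6129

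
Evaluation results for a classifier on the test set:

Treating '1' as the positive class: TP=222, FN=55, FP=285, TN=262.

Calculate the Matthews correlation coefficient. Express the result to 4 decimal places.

MCC = (TP·TN − FP·FN) / √((TP+FP)(TP+FN)(TN+FP)(TN+FN))
Numerator = 222·262 − 285·55 = 42489
Denominator = √(507·277·547·317) = √24351982161 = 156051.2165
MCC = 42489 / 156051.2165 = 0.2723

0.2723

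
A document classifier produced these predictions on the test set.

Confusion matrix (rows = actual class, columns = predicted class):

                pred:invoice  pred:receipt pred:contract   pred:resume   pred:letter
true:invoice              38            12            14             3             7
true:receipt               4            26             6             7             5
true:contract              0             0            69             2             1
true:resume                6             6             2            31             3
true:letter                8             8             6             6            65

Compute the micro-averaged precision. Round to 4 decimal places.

Micro-averaging pools counts across classes: ΣTP=229, ΣFP=106, ΣFN=106.
Micro-precision = TP/(TP+FP) on pooled counts = 0.6836 (equals overall accuracy in single-label multiclass).

0.6836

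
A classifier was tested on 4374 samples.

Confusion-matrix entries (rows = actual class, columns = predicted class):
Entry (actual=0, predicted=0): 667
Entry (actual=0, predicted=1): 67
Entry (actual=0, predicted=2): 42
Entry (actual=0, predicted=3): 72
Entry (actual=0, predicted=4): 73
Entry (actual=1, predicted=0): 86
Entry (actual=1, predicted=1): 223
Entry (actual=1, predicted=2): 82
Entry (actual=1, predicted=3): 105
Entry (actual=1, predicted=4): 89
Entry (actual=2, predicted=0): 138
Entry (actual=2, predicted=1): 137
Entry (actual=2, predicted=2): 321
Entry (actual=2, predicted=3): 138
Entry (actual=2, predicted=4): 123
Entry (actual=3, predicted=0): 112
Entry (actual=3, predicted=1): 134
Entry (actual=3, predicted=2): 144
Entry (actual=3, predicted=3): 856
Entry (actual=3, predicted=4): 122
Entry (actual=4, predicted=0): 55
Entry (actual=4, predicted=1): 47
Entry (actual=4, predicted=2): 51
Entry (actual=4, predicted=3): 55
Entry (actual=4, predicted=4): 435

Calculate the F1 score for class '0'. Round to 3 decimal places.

Take TP from the diagonal, FP from the rest of the '0' prediction marginal, FN from the rest of the '0' actual marginal.
F1 score = 2·TP/(2·TP+FP+FN).
0: TP=667, FP=86+138+112+55=391, FN=67+42+72+73=254 → 1334/1979 = 0.6741

0.674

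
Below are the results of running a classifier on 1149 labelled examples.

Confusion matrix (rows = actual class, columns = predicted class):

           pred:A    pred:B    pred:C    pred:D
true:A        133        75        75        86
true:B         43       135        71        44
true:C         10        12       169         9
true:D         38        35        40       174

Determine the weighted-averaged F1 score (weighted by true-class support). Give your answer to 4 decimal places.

Per-class F1 score (2·TP/(2·TP+FP+FN)):
  A: TP=133, FP=43+10+38=91, FN=75+75+86=236 → 266/593 = 0.44857
  B: TP=135, FP=75+12+35=122, FN=43+71+44=158 → 270/550 = 0.49091
  C: TP=169, FP=75+71+40=186, FN=10+12+9=31 → 338/555 = 0.60901
  D: TP=174, FP=86+44+9=139, FN=38+35+40=113 → 348/600 = 0.58000
Weighted-F1 score = Σ (supportᵢ/N)·F1 scoreᵢ with N=1149: (369/1149)·0.44857 + (293/1149)·0.49091 + (200/1149)·0.60901 + (287/1149)·0.58000 = 0.5201

0.5201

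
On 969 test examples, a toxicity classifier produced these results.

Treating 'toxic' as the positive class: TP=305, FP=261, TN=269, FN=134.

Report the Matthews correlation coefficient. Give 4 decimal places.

0.2043

MCC = (TP·TN − FP·FN) / √((TP+FP)(TP+FN)(TN+FP)(TN+FN))
Numerator = 305·269 − 261·134 = 47071
Denominator = √(566·439·530·403) = √53071561660 = 230372.6582
MCC = 47071 / 230372.6582 = 0.2043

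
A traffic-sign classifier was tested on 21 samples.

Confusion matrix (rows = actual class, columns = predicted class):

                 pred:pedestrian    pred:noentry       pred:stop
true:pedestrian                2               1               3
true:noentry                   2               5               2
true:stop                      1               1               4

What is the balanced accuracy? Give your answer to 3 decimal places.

Balanced accuracy = mean of per-class recall.
  pedestrian: recall = 2/6 = 0.3333
  noentry: recall = 5/9 = 0.5556
  stop: recall = 4/6 = 0.6667
Mean = (0.3333 + 0.5556 + 0.6667) / 3 = 0.519

0.519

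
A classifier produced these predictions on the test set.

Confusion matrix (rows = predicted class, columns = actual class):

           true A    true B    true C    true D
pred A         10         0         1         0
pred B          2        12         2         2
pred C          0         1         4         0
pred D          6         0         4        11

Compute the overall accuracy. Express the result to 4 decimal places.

0.6727

Accuracy = trace / total = (10+12+4+11=37) / 55 = 37/55 = 0.6727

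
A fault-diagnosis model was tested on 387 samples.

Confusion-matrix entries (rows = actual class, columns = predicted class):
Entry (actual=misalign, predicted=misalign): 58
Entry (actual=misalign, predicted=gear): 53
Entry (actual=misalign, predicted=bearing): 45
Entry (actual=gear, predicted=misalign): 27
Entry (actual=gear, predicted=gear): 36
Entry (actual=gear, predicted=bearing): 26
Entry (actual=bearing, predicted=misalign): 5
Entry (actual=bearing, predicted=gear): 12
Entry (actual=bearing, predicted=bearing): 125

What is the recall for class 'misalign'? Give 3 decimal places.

0.372

recall = TP/(TP+FN).
misalign: TP=58, FN=53+45=98 → 58/156 = 0.3718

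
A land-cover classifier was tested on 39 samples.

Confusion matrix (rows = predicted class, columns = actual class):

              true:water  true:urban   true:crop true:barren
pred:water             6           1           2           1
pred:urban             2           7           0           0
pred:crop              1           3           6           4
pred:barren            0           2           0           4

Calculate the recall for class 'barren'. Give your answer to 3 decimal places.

recall = TP/(TP+FN).
barren: TP=4, FN=1+0+4=5 → 4/9 = 0.4444

0.444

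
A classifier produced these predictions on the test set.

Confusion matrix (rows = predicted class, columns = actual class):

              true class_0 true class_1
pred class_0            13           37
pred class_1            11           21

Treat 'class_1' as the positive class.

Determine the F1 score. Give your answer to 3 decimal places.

0.467

Precision = TP/(TP+FP) = 21/32 = 0.6563
Recall = TP/(TP+FN) = 21/58 = 0.3621
F1 = 2·TP/(2·TP+FP+FN) = 42/90 = 0.467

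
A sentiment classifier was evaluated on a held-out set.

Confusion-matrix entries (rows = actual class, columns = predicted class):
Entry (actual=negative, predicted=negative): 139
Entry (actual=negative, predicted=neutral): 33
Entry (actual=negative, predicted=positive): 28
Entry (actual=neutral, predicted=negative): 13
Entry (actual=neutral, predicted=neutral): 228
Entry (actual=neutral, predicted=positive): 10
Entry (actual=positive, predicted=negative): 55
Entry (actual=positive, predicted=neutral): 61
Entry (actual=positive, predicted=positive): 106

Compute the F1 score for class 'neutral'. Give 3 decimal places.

0.796

Treat 'neutral' as positive and all other classes as negative.
F1 score = 2·TP/(2·TP+FP+FN).
neutral: TP=228, FP=33+61=94, FN=13+10=23 → 456/573 = 0.7958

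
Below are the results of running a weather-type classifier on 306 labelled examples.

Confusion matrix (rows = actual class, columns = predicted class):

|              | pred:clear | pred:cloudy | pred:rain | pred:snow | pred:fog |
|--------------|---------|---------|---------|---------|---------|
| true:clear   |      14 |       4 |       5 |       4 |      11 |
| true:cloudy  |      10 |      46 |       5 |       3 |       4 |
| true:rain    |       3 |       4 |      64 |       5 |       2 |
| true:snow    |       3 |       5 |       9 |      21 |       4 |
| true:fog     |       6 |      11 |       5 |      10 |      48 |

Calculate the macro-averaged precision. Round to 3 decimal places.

0.591

Per-class precision (TP/(TP+FP)):
  clear: TP=14, FP=10+3+3+6=22 → 14/36 = 0.3889
  cloudy: TP=46, FP=4+4+5+11=24 → 46/70 = 0.6571
  rain: TP=64, FP=5+5+9+5=24 → 64/88 = 0.7273
  snow: TP=21, FP=4+3+5+10=22 → 21/43 = 0.4884
  fog: TP=48, FP=11+4+2+4=21 → 48/69 = 0.6957
Macro-precision = mean = (0.3889 + 0.6571 + 0.7273 + 0.4884 + 0.6957) / 5 = 0.591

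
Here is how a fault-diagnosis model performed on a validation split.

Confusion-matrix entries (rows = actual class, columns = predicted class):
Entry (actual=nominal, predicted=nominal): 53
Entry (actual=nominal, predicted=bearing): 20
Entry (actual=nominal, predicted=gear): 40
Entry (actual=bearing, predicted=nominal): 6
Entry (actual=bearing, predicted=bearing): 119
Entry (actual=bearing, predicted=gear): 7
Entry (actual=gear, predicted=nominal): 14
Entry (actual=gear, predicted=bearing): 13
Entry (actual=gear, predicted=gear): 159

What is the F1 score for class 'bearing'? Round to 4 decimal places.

0.8380

Treat 'bearing' as positive and all other classes as negative.
F1 score = 2·TP/(2·TP+FP+FN).
bearing: TP=119, FP=20+13=33, FN=6+7=13 → 238/284 = 0.83803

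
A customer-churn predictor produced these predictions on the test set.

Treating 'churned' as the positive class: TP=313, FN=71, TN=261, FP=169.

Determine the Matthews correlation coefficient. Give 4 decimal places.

MCC = (TP·TN − FP·FN) / √((TP+FP)(TP+FN)(TN+FP)(TN+FN))
Numerator = 313·261 − 169·71 = 69694
Denominator = √(482·384·430·332) = √26423162880 = 162552.0313
MCC = 69694 / 162552.0313 = 0.4287

0.4287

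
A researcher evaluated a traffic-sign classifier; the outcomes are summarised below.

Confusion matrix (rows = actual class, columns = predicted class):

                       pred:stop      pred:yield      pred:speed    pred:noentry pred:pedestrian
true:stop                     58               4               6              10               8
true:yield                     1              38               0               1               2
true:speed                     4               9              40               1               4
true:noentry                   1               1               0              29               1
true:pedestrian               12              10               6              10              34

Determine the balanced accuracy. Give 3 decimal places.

Balanced accuracy = mean of per-class recall.
  stop: recall = 58/86 = 0.6744
  yield: recall = 38/42 = 0.9048
  speed: recall = 40/58 = 0.6897
  noentry: recall = 29/32 = 0.9063
  pedestrian: recall = 34/72 = 0.4722
Mean = (0.6744 + 0.9048 + 0.6897 + 0.9063 + 0.4722) / 5 = 0.729

0.729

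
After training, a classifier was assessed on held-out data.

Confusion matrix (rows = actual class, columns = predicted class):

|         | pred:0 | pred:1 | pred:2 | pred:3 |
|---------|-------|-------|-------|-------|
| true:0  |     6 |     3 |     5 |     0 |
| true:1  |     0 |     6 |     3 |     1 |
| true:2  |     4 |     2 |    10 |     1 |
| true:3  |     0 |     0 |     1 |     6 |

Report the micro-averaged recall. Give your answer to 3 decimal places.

0.583

Micro-averaging pools counts across classes: ΣTP=28, ΣFP=20, ΣFN=20.
Micro-recall = TP/(TP+FN) on pooled counts = 0.583 (equals overall accuracy in single-label multiclass).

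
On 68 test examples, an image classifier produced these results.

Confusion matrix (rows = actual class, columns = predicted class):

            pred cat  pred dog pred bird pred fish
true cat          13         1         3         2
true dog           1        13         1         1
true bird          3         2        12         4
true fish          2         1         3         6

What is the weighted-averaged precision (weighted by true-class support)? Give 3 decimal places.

0.648

Per-class precision (TP/(TP+FP)):
  cat: TP=13, FP=1+3+2=6 → 13/19 = 0.6842
  dog: TP=13, FP=1+2+1=4 → 13/17 = 0.7647
  bird: TP=12, FP=3+1+3=7 → 12/19 = 0.6316
  fish: TP=6, FP=2+1+4=7 → 6/13 = 0.4615
Weighted-precision = Σ (supportᵢ/N)·precisionᵢ with N=68: (19/68)·0.6842 + (16/68)·0.7647 + (21/68)·0.6316 + (12/68)·0.4615 = 0.648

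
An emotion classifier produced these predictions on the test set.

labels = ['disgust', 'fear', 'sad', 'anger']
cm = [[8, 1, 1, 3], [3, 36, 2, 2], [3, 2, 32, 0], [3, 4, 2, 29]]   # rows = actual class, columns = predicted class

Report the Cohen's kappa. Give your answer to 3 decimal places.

0.726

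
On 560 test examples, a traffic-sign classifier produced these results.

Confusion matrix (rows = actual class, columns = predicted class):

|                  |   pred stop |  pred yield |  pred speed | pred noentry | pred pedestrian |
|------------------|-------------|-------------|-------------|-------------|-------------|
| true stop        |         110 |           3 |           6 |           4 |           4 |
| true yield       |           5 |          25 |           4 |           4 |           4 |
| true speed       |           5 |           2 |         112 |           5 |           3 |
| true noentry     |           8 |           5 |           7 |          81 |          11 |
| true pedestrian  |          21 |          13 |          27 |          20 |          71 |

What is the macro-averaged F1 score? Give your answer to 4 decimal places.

Per-class F1 score (2·TP/(2·TP+FP+FN)):
  stop: TP=110, FP=5+5+8+21=39, FN=3+6+4+4=17 → 220/276 = 0.79710
  yield: TP=25, FP=3+2+5+13=23, FN=5+4+4+4=17 → 50/90 = 0.55556
  speed: TP=112, FP=6+4+7+27=44, FN=5+2+5+3=15 → 224/283 = 0.79152
  noentry: TP=81, FP=4+4+5+20=33, FN=8+5+7+11=31 → 162/226 = 0.71681
  pedestrian: TP=71, FP=4+4+3+11=22, FN=21+13+27+20=81 → 142/245 = 0.57959
Macro-F1 score = mean = (0.79710 + 0.55556 + 0.79152 + 0.71681 + 0.57959) / 5 = 0.6881

0.6881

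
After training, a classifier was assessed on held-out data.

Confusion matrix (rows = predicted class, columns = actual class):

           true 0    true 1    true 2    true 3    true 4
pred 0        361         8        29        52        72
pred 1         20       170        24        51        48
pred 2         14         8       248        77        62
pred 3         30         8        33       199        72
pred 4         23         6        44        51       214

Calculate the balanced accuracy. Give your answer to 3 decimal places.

Balanced accuracy = mean of per-class recall.
  0: recall = 361/448 = 0.8058
  1: recall = 170/200 = 0.8500
  2: recall = 248/378 = 0.6561
  3: recall = 199/430 = 0.4628
  4: recall = 214/468 = 0.4573
Mean = (0.8058 + 0.8500 + 0.6561 + 0.4628 + 0.4573) / 5 = 0.646

0.646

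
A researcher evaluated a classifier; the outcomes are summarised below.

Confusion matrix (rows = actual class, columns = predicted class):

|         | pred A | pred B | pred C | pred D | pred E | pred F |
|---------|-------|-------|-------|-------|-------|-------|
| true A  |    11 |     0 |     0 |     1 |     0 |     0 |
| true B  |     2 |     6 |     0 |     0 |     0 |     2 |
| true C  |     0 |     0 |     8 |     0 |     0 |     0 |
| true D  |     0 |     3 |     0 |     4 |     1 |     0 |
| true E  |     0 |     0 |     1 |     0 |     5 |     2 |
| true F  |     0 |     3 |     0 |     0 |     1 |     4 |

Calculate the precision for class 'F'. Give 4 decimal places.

0.5000

One-vs-rest for 'F': TP = diagonal; FP = other classes predicted 'F'; FN = 'F' predicted as other.
precision = TP/(TP+FP).
F: TP=4, FP=0+2+0+0+2=4 → 4/8 = 0.50000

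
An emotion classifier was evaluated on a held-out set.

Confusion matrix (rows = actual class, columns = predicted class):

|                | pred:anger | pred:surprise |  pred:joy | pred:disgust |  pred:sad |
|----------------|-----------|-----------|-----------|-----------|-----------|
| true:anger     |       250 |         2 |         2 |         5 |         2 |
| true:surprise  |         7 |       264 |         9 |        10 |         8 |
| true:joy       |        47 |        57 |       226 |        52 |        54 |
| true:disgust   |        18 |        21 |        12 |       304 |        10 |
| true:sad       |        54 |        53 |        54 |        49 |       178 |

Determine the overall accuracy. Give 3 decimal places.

0.699

Accuracy = trace / total = (250+264+226+304+178=1222) / 1748 = 1222/1748 = 0.699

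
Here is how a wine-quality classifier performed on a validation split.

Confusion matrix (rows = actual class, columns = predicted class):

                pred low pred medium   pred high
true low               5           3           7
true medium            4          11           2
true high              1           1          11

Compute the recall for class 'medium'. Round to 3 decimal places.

0.647

Take TP from the diagonal, FP from the rest of the 'medium' prediction marginal, FN from the rest of the 'medium' actual marginal.
recall = TP/(TP+FN).
medium: TP=11, FN=4+2=6 → 11/17 = 0.6471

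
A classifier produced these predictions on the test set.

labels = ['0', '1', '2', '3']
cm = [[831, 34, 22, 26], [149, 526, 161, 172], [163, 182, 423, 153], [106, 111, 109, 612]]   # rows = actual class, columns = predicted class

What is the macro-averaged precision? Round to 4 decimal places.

0.6273

Per-class precision (TP/(TP+FP)):
  0: TP=831, FP=149+163+106=418 → 831/1249 = 0.66533
  1: TP=526, FP=34+182+111=327 → 526/853 = 0.61665
  2: TP=423, FP=22+161+109=292 → 423/715 = 0.59161
  3: TP=612, FP=26+172+153=351 → 612/963 = 0.63551
Macro-precision = mean = (0.66533 + 0.61665 + 0.59161 + 0.63551) / 4 = 0.6273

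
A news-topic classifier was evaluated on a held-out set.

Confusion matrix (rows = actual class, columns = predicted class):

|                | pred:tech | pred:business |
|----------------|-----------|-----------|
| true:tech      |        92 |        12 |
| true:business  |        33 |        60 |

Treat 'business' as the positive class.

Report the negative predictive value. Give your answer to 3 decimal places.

NPV = TN/(TN+FN) = 92/(92+33) = 0.736

0.736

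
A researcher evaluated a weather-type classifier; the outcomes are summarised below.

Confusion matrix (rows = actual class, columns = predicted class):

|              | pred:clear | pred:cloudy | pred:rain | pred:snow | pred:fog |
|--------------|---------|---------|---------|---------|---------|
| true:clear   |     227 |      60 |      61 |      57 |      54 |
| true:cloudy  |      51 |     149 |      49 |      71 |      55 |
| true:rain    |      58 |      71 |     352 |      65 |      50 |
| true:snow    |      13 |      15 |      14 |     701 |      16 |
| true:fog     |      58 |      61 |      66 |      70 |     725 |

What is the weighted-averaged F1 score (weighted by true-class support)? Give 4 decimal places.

Per-class F1 score (2·TP/(2·TP+FP+FN)):
  clear: TP=227, FP=51+58+13+58=180, FN=60+61+57+54=232 → 454/866 = 0.52425
  cloudy: TP=149, FP=60+71+15+61=207, FN=51+49+71+55=226 → 298/731 = 0.40766
  rain: TP=352, FP=61+49+14+66=190, FN=58+71+65+50=244 → 704/1138 = 0.61863
  snow: TP=701, FP=57+71+65+70=263, FN=13+15+14+16=58 → 1402/1723 = 0.81370
  fog: TP=725, FP=54+55+50+16=175, FN=58+61+66+70=255 → 1450/1880 = 0.77128
Weighted-F1 score = Σ (supportᵢ/N)·F1 scoreᵢ with N=3169: (459/3169)·0.52425 + (375/3169)·0.40766 + (596/3169)·0.61863 + (759/3169)·0.81370 + (980/3169)·0.77128 = 0.6739

0.6739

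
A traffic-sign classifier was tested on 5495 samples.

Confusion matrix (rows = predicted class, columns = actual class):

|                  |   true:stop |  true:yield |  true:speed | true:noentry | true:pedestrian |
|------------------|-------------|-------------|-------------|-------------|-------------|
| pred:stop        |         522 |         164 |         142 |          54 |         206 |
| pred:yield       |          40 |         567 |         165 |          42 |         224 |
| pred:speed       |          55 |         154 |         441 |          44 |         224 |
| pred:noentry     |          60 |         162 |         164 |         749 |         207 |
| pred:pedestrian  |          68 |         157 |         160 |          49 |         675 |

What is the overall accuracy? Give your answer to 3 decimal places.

0.538

Accuracy = trace / total = (522+567+441+749+675=2954) / 5495 = 2954/5495 = 0.538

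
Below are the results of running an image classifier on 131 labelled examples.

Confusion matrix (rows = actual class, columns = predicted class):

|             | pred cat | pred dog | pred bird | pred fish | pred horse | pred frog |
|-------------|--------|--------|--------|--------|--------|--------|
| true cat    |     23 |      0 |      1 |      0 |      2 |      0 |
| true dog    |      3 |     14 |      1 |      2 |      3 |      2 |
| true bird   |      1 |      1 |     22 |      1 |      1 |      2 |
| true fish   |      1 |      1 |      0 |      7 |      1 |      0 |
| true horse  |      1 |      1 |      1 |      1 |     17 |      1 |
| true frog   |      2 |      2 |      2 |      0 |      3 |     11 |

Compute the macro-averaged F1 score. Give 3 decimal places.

Per-class F1 score (2·TP/(2·TP+FP+FN)):
  cat: TP=23, FP=3+1+1+1+2=8, FN=0+1+0+2+0=3 → 46/57 = 0.8070
  dog: TP=14, FP=0+1+1+1+2=5, FN=3+1+2+3+2=11 → 28/44 = 0.6364
  bird: TP=22, FP=1+1+0+1+2=5, FN=1+1+1+1+2=6 → 44/55 = 0.8000
  fish: TP=7, FP=0+2+1+1+0=4, FN=1+1+0+1+0=3 → 14/21 = 0.6667
  horse: TP=17, FP=2+3+1+1+3=10, FN=1+1+1+1+1=5 → 34/49 = 0.6939
  frog: TP=11, FP=0+2+2+0+1=5, FN=2+2+2+0+3=9 → 22/36 = 0.6111
Macro-F1 score = mean = (0.8070 + 0.6364 + 0.8000 + 0.6667 + 0.6939 + 0.6111) / 6 = 0.703

0.703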